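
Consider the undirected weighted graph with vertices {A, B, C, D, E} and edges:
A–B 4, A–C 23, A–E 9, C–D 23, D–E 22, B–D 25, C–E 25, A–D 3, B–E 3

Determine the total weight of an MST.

Prim, starting at D.
Step 1: frontier [A–D 3, D–E 22, C–D 23, B–D 25] → take A–D (3); add A.
Step 2: frontier [A–B 4, A–E 9, A–C 23, D–E 22, C–D 23, B–D 25] → take A–B (4); add B.
Step 3: frontier [A–E 9, A–C 23, B–E 3, D–E 22, C–D 23] → take B–E (3); add E.
Step 4: frontier [A–C 23, C–D 23, C–E 25] → take A–C (23); add C.
MST edges: A–D, A–B, B–E, A–C; total weight 3+4+3+23 = 33.

33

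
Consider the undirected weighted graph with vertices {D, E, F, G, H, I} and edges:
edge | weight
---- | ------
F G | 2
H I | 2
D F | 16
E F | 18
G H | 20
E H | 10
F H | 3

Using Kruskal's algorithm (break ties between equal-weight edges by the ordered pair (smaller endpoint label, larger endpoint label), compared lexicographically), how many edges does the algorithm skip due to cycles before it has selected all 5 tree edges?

0

Sort edges by weight, then run Kruskal:
F G (2): add — endpoints in different components.
H I (2): add — endpoints in different components.
F H (3): add — endpoints in different components.
E H (10): add — endpoints in different components.
D F (16): add — endpoints in different components.
Edges rejected before the tree was complete: 0.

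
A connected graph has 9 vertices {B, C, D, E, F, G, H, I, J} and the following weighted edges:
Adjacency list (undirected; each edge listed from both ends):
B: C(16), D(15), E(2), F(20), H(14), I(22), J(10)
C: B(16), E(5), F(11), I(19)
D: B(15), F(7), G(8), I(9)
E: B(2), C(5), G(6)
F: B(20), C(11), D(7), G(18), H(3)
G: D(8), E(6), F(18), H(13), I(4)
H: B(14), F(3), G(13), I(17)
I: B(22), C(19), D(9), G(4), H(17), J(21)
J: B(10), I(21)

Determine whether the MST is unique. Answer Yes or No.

Yes

Kruskal's algorithm — process edges by increasing weight (ties by edge label):
B–E (2): add — endpoints in different components.
F–H (3): add — endpoints in different components.
G–I (4): add — endpoints in different components.
C–E (5): add — endpoints in different components.
E–G (6): add — endpoints in different components.
D–F (7): add — endpoints in different components.
D–G (8): add — endpoints in different components.
D–I (9): skip — D and I already connected.
B–J (10): add — endpoints in different components.
Every non-tree edge has weight strictly greater than the heaviest edge on the tree path between its endpoints, so the MST is unique.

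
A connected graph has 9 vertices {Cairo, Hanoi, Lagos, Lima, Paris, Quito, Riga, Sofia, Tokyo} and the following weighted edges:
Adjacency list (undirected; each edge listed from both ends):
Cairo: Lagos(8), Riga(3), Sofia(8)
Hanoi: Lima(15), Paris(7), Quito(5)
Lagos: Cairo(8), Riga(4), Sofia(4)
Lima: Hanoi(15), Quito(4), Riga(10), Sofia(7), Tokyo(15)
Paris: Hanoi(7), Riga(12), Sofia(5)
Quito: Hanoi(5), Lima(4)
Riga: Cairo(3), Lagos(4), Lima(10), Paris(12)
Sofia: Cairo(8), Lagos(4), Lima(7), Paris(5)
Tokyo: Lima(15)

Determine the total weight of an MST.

Prim's algorithm from Hanoi:
Step 1: frontier [Hanoi-Quito 5, Hanoi-Paris 7, Hanoi-Lima 15] → take Hanoi-Quito (5); add Quito.
Step 2: frontier [Hanoi-Paris 7, Hanoi-Lima 15, Lima-Quito 4] → take Lima-Quito (4); add Lima.
Step 3: frontier [Hanoi-Paris 7, Lima-Sofia 7, Lima-Riga 10, Lima-Tokyo 15] → take Hanoi-Paris (7); add Paris.
Step 4: frontier [Lima-Sofia 7, Lima-Riga 10, Lima-Tokyo 15, Paris-Sofia 5, Paris-Riga 12] → take Paris-Sofia (5); add Sofia.
Step 5: frontier [Lima-Riga 10, Lima-Tokyo 15, Paris-Riga 12, Lagos-Sofia 4, Cairo-Sofia 8] → take Lagos-Sofia (4); add Lagos.
Step 6: frontier [Lagos-Riga 4, Cairo-Lagos 8, Lima-Riga 10, Lima-Tokyo 15, Paris-Riga 12, Cairo-Sofia 8] → take Lagos-Riga (4); add Riga.
Step 7: frontier [Cairo-Lagos 8, Lima-Tokyo 15, Cairo-Riga 3, Cairo-Sofia 8] → take Cairo-Riga (3); add Cairo.
Step 8: frontier [Lima-Tokyo 15] → take Lima-Tokyo (15); add Tokyo.
MST edges: Hanoi-Quito, Lima-Quito, Hanoi-Paris, Paris-Sofia, Lagos-Sofia, Lagos-Riga, Cairo-Riga, Lima-Tokyo; total weight 5+4+7+5+4+4+3+15 = 47.

47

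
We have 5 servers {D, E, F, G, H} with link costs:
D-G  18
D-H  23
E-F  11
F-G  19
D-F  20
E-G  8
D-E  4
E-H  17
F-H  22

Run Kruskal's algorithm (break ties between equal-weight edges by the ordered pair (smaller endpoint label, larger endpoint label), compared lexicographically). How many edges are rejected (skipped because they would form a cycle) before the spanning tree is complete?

Kruskal: consider edges lightest-first.
D-E (4): add — endpoints in different components.
E-G (8): add — endpoints in different components.
E-F (11): add — endpoints in different components.
E-H (17): add — endpoints in different components.
Edges rejected before the tree was complete: 0.

0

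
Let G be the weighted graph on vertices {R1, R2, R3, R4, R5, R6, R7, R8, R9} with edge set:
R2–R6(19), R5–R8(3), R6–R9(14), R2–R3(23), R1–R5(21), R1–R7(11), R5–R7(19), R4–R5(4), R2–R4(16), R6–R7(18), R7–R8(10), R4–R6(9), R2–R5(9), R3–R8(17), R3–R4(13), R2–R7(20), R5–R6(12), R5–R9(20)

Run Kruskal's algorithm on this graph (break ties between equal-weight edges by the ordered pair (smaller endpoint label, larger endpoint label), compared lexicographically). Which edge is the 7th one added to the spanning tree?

Kruskal's algorithm — process edges by increasing weight (ties by edge label):
R5–R8 (3): add — endpoints in different components.
R4–R5 (4): add — endpoints in different components.
R2–R5 (9): add — endpoints in different components.
R4–R6 (9): add — endpoints in different components.
R7–R8 (10): add — endpoints in different components.
R1–R7 (11): add — endpoints in different components.
R5–R6 (12): skip — R5 and R6 already connected.
R3–R4 (13): add — endpoints in different components.
R6–R9 (14): add — endpoints in different components.
The 7th edge added is R3–R4.

R3-R4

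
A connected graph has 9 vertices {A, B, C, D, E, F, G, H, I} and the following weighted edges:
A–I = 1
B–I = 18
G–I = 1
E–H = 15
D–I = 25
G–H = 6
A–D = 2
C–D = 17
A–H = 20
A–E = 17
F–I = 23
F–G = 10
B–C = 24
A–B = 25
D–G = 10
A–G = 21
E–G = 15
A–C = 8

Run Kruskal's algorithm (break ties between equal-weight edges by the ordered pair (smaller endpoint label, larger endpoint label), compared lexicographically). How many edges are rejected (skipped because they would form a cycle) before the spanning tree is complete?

4

Sort edges by weight, then run Kruskal:
A–I (1): add — endpoints in different components.
G–I (1): add — endpoints in different components.
A–D (2): add — endpoints in different components.
G–H (6): add — endpoints in different components.
A–C (8): add — endpoints in different components.
D–G (10): skip — D and G already connected.
F–G (10): add — endpoints in different components.
E–G (15): add — endpoints in different components.
E–H (15): skip — E and H already connected.
A–E (17): skip — A and E already connected.
C–D (17): skip — C and D already connected.
B–I (18): add — endpoints in different components.
Edges rejected before the tree was complete: 4.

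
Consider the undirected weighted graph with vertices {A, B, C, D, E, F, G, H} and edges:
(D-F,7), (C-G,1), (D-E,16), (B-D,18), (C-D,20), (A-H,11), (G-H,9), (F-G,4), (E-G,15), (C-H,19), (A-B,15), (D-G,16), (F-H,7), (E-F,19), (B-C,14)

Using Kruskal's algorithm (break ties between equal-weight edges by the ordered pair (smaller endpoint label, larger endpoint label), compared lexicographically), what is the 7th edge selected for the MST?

E-G

Kruskal: consider edges lightest-first.
C-G (1): add — endpoints in different components.
F-G (4): add — endpoints in different components.
D-F (7): add — endpoints in different components.
F-H (7): add — endpoints in different components.
G-H (9): skip — G and H already connected.
A-H (11): add — endpoints in different components.
B-C (14): add — endpoints in different components.
A-B (15): skip — A and B already connected.
E-G (15): add — endpoints in different components.
The 7th edge added is E-G.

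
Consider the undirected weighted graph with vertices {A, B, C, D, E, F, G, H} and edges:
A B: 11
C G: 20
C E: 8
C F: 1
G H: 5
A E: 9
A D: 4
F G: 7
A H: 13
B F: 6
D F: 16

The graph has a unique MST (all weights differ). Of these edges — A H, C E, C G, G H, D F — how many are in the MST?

2

Kruskal: consider edges lightest-first.
C F (1): add — endpoints in different components.
A D (4): add — endpoints in different components.
G H (5): add — endpoints in different components.
B F (6): add — endpoints in different components.
F G (7): add — endpoints in different components.
C E (8): add — endpoints in different components.
A E (9): add — endpoints in different components.
MST edge set: {C F, A D, G H, B F, F G, C E, A E}.
Of the listed edges, {C E, G H} are in the MST → 2.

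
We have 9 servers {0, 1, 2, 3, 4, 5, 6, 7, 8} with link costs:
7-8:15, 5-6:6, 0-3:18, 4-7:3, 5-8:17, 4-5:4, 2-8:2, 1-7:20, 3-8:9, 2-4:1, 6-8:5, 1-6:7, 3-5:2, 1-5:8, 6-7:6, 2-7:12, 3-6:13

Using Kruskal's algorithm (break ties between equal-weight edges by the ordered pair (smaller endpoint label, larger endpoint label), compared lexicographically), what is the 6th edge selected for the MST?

Kruskal: consider edges lightest-first.
2-4 (1): add — endpoints in different components.
2-8 (2): add — endpoints in different components.
3-5 (2): add — endpoints in different components.
4-7 (3): add — endpoints in different components.
4-5 (4): add — endpoints in different components.
6-8 (5): add — endpoints in different components.
5-6 (6): skip — 5 and 6 already connected.
6-7 (6): skip — 6 and 7 already connected.
1-6 (7): add — endpoints in different components.
1-5 (8): skip — 1 and 5 already connected.
3-8 (9): skip — 3 and 8 already connected.
2-7 (12): skip — 2 and 7 already connected.
3-6 (13): skip — 3 and 6 already connected.
7-8 (15): skip — 7 and 8 already connected.
5-8 (17): skip — 5 and 8 already connected.
0-3 (18): add — endpoints in different components.
The 6th edge added is 6-8.

6-8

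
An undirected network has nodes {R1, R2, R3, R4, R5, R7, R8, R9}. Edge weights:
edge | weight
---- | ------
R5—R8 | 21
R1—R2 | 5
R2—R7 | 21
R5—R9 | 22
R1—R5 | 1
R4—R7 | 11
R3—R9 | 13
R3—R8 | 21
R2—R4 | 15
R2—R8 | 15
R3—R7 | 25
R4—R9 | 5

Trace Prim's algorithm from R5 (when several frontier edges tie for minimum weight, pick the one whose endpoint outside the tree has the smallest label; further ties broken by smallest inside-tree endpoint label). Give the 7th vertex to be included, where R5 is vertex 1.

Grow the tree from R5 using Prim:
Step 1: frontier [R1—R5 1, R5—R8 21, R5—R9 22] → take R1—R5 (1); add R1.
Step 2: frontier [R1—R2 5, R5—R8 21, R5—R9 22] → take R1—R2 (5); add R2.
Step 3: frontier [R2—R4 15, R2—R8 15, R2—R7 21, R5—R8 21, R5—R9 22] → take R2—R4 (15); add R4.
Step 4: frontier [R2—R8 15, R2—R7 21, R4—R9 5, R4—R7 11, R5—R8 21, R5—R9 22] → take R4—R9 (5); add R9.
Step 5: frontier [R2—R8 15, R2—R7 21, R4—R7 11, R5—R8 21, R3—R9 13] → take R4—R7 (11); add R7.
Step 6: frontier [R2—R8 15, R5—R8 21, R3—R7 25, R3—R9 13] → take R3—R9 (13); add R3.
Step 7: frontier [R2—R8 15, R3—R8 21, R5—R8 21] → take R2—R8 (15); add R8.
Vertex order: R5, R1, R2, R4, R9, R7, R3, R8. The 7th vertex is R3.

R3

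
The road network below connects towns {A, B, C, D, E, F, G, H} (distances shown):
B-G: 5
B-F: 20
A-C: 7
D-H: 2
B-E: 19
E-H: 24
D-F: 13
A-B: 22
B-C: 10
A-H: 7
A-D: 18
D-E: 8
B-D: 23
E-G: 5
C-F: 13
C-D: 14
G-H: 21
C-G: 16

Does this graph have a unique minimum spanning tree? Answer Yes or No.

Kruskal's algorithm — process edges by increasing weight (ties by edge label):
D-H (2): add — endpoints in different components.
B-G (5): add — endpoints in different components.
E-G (5): add — endpoints in different components.
A-C (7): add — endpoints in different components.
A-H (7): add — endpoints in different components.
D-E (8): add — endpoints in different components.
B-C (10): skip — B and C already connected.
C-F (13): add — endpoints in different components.
Non-tree edge D-F has weight 13, equal to the heaviest edge on its tree cycle — swapping gives another MST of the same weight. Not unique.

No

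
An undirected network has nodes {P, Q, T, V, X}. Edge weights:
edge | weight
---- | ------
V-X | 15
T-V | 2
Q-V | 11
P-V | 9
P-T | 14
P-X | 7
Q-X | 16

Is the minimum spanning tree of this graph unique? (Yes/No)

Kruskal: consider edges lightest-first.
T-V (2): add — endpoints in different components.
P-X (7): add — endpoints in different components.
P-V (9): add — endpoints in different components.
Q-V (11): add — endpoints in different components.
Every non-tree edge has weight strictly greater than the heaviest edge on the tree path between its endpoints, so the MST is unique.

Yes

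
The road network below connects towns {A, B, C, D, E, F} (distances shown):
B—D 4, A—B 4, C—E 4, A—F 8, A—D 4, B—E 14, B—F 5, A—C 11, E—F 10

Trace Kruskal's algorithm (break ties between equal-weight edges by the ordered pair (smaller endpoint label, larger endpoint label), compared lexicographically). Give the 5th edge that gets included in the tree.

Sort edges by weight, then run Kruskal:
A—B (4): add — endpoints in different components.
A—D (4): add — endpoints in different components.
B—D (4): skip — B and D already connected.
C—E (4): add — endpoints in different components.
B—F (5): add — endpoints in different components.
A—F (8): skip — A and F already connected.
E—F (10): add — endpoints in different components.
The 5th edge added is E—F.

E-F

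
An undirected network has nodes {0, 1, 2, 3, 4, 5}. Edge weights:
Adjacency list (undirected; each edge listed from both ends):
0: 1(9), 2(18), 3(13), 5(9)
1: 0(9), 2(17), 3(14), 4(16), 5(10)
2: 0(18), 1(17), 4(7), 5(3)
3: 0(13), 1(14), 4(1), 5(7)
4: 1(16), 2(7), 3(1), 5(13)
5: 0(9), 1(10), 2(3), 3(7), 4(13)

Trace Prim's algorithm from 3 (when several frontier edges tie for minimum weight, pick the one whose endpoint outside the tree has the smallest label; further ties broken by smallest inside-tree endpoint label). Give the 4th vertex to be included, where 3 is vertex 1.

Prim's algorithm from 3:
Step 1: cheapest edge leaving the tree is 3—4 (1); add 4.
Step 2: cheapest edge leaving the tree is 2—4 (7); add 2.
Step 3: cheapest edge leaving the tree is 2—5 (3); add 5.
Step 4: cheapest edge leaving the tree is 0—5 (9); add 0.
Step 5: cheapest edge leaving the tree is 0—1 (9); add 1.
Vertex order: 3, 4, 2, 5, 0, 1. The 4th vertex is 5.

5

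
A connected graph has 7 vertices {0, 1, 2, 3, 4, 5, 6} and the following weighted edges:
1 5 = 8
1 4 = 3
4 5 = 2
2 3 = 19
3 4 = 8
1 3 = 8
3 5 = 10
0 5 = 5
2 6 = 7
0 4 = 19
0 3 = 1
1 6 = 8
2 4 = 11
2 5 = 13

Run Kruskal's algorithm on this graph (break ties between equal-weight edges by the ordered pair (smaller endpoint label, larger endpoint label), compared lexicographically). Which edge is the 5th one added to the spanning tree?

Sort edges by weight, then run Kruskal:
0 3 (1): add. Components now {0,3} {1} {2} {4} {5} {6}
4 5 (2): add. Components now {0,3} {1} {2} {4,5} {6}
1 4 (3): add. Components now {0,3} {1,4,5} {2} {6}
0 5 (5): add. Components now {0,1,3,4,5} {2} {6}
2 6 (7): add. Components now {0,1,3,4,5} {2,6}
1 3 (8): skip — 1 and 3 already connected.
1 5 (8): skip — 1 and 5 already connected.
1 6 (8): add. Components now {0,1,2,3,4,5,6}
The 5th edge added is 2 6.

2-6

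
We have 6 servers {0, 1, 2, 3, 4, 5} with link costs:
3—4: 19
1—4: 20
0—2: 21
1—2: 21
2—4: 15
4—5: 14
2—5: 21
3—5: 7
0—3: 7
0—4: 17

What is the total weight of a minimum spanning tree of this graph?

63

Prim's algorithm from 3:
Step 1: cheapest edge leaving the tree is 0—3 (7); add 0.
Step 2: cheapest edge leaving the tree is 3—5 (7); add 5.
Step 3: cheapest edge leaving the tree is 4—5 (14); add 4.
Step 4: cheapest edge leaving the tree is 2—4 (15); add 2.
Step 5: cheapest edge leaving the tree is 1—4 (20); add 1.
MST edges: 0—3, 3—5, 4—5, 2—4, 1—4; total weight 7+7+14+15+20 = 63.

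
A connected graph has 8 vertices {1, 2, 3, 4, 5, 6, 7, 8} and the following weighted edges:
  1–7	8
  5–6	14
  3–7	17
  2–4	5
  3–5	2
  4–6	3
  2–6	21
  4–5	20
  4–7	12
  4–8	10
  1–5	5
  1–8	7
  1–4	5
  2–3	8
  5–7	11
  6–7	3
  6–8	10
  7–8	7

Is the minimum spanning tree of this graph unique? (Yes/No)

No

Kruskal's algorithm — process edges by increasing weight (ties by edge label):
3–5 (2): add — endpoints in different components.
4–6 (3): add — endpoints in different components.
6–7 (3): add — endpoints in different components.
1–4 (5): add — endpoints in different components.
1–5 (5): add — endpoints in different components.
2–4 (5): add — endpoints in different components.
1–8 (7): add — endpoints in different components.
Non-tree edge 7–8 has weight 7, equal to the heaviest edge on its tree cycle — swapping gives another MST of the same weight. Not unique.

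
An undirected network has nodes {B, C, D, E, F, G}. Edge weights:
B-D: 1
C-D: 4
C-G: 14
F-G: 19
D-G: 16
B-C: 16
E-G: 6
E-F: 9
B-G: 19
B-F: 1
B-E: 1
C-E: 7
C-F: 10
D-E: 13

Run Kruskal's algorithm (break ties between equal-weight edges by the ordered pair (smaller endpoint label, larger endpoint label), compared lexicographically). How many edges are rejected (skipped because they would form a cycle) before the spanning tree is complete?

Kruskal: consider edges lightest-first.
B-D (1): add — endpoints in different components.
B-E (1): add — endpoints in different components.
B-F (1): add — endpoints in different components.
C-D (4): add — endpoints in different components.
E-G (6): add — endpoints in different components.
Edges rejected before the tree was complete: 0.

0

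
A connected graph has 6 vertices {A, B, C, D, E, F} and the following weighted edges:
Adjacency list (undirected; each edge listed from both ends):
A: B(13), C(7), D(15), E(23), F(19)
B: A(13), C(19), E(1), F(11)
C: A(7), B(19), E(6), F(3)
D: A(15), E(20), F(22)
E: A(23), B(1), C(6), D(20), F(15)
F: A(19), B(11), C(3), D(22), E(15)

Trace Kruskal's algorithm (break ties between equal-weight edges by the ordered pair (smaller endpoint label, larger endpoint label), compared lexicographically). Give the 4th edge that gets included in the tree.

Kruskal's algorithm — process edges by increasing weight (ties by edge label):
B-E (1): add — endpoints in different components.
C-F (3): add — endpoints in different components.
C-E (6): add — endpoints in different components.
A-C (7): add — endpoints in different components.
B-F (11): skip — B and F already connected.
A-B (13): skip — A and B already connected.
A-D (15): add — endpoints in different components.
The 4th edge added is A-C.

A-C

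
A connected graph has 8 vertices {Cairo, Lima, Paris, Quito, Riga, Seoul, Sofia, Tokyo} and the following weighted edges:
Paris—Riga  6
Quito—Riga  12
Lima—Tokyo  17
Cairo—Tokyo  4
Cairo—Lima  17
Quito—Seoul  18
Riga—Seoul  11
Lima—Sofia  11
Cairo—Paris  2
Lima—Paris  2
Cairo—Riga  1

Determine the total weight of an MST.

Kruskal's algorithm — process edges by increasing weight (ties by edge label):
Cairo—Riga (1): add — endpoints in different components.
Cairo—Paris (2): add — endpoints in different components.
Lima—Paris (2): add — endpoints in different components.
Cairo—Tokyo (4): add — endpoints in different components.
Paris—Riga (6): skip — Paris and Riga already connected.
Lima—Sofia (11): add — endpoints in different components.
Riga—Seoul (11): add — endpoints in different components.
Quito—Riga (12): add — endpoints in different components.
MST edges: Cairo—Riga, Cairo—Paris, Lima—Paris, Cairo—Tokyo, Lima—Sofia, Riga—Seoul, Quito—Riga; total weight 1+2+2+4+11+11+12 = 43.

43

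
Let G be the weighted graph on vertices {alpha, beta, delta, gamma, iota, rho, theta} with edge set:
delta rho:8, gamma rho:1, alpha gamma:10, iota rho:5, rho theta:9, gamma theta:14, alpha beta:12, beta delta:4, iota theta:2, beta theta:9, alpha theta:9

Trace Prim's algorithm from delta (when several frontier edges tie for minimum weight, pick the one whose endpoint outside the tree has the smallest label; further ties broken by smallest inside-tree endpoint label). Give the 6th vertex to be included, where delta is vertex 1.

theta

Prim, starting at delta.
Step 1: frontier [beta delta 4, delta rho 8] → take beta delta (4); add beta.
Step 2: frontier [beta theta 9, alpha beta 12, delta rho 8] → take delta rho (8); add rho.
Step 3: frontier [beta theta 9, alpha beta 12, gamma rho 1, iota rho 5, rho theta 9] → take gamma rho (1); add gamma.
Step 4: frontier [beta theta 9, alpha beta 12, alpha gamma 10, gamma theta 14, iota rho 5, rho theta 9] → take iota rho (5); add iota.
Step 5: frontier [beta theta 9, alpha beta 12, alpha gamma 10, gamma theta 14, iota theta 2, rho theta 9] → take iota theta (2); add theta.
Step 6: frontier [alpha beta 12, alpha gamma 10, alpha theta 9] → take alpha theta (9); add alpha.
Vertex order: delta, beta, rho, gamma, iota, theta, alpha. The 6th vertex is theta.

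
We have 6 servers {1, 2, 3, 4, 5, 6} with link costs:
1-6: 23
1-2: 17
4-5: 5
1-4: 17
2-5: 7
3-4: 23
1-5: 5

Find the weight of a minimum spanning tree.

Kruskal's algorithm — process edges by increasing weight (ties by edge label):
1-5 (5): add. Components now {1,5} {2} {3} {4} {6}
4-5 (5): add. Components now {1,4,5} {2} {3} {6}
2-5 (7): add. Components now {1,2,4,5} {3} {6}
1-2 (17): skip — 1 and 2 already connected.
1-4 (17): skip — 1 and 4 already connected.
1-6 (23): add. Components now {1,2,4,5,6} {3}
3-4 (23): add. Components now {1,2,3,4,5,6}
MST edges: 1-5, 4-5, 2-5, 1-6, 3-4; total weight 5+5+7+23+23 = 63.

63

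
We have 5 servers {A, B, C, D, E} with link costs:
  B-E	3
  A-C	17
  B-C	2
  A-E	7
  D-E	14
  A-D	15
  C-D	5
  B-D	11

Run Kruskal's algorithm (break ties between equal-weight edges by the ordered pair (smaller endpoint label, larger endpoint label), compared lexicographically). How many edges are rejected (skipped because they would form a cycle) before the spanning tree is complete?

Kruskal: consider edges lightest-first.
B-C (2): add. Components now {A} {B,C} {D} {E}
B-E (3): add. Components now {A} {B,C,E} {D}
C-D (5): add. Components now {A} {B,C,D,E}
A-E (7): add. Components now {A,B,C,D,E}
Edges rejected before the tree was complete: 0.

0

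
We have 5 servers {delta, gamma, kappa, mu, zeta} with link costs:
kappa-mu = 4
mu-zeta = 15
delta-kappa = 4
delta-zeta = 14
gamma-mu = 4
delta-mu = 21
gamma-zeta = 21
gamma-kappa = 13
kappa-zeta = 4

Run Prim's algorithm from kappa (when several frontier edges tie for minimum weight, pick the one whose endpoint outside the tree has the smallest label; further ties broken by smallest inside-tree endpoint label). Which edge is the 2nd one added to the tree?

Grow the tree from kappa using Prim:
Step 1: frontier [delta-kappa 4, kappa-mu 4, kappa-zeta 4, gamma-kappa 13] → take delta-kappa (4); add delta.
Step 2: frontier [delta-zeta 14, delta-mu 21, kappa-mu 4, kappa-zeta 4, gamma-kappa 13] → take kappa-mu (4); add mu.
Step 3: frontier [delta-zeta 14, kappa-zeta 4, gamma-kappa 13, gamma-mu 4, mu-zeta 15] → take gamma-mu (4); add gamma.
Step 4: frontier [delta-zeta 14, gamma-zeta 21, kappa-zeta 4, mu-zeta 15] → take kappa-zeta (4); add zeta.
The 2nd edge added is kappa-mu.

kappa-mu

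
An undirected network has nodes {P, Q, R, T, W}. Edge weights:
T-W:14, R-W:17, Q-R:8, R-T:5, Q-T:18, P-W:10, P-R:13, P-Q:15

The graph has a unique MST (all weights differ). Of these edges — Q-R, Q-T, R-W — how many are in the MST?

Kruskal: consider edges lightest-first.
R-T (5): add. Components now {R,T} {P} {W} {Q}
Q-R (8): add. Components now {Q,R,T} {P} {W}
P-W (10): add. Components now {Q,R,T} {P,W}
P-R (13): add. Components now {P,Q,R,T,W}
MST edge set: {R-T, Q-R, P-W, P-R}.
Of the listed edges, {Q-R} are in the MST → 1.

1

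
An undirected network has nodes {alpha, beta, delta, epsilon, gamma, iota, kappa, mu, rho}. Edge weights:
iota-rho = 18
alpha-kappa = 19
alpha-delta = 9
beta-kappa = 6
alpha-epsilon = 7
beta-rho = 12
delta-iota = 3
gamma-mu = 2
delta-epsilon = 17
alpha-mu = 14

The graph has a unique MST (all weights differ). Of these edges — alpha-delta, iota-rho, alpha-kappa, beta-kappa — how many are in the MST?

3

Sort edges by weight, then run Kruskal:
gamma-mu (2): add — endpoints in different components.
delta-iota (3): add — endpoints in different components.
beta-kappa (6): add — endpoints in different components.
alpha-epsilon (7): add — endpoints in different components.
alpha-delta (9): add — endpoints in different components.
beta-rho (12): add — endpoints in different components.
alpha-mu (14): add — endpoints in different components.
delta-epsilon (17): skip — epsilon and delta already connected.
iota-rho (18): add — endpoints in different components.
MST edge set: {gamma-mu, delta-iota, beta-kappa, alpha-epsilon, alpha-delta, beta-rho, alpha-mu, iota-rho}.
Of the listed edges, {alpha-delta, iota-rho, beta-kappa} are in the MST → 3.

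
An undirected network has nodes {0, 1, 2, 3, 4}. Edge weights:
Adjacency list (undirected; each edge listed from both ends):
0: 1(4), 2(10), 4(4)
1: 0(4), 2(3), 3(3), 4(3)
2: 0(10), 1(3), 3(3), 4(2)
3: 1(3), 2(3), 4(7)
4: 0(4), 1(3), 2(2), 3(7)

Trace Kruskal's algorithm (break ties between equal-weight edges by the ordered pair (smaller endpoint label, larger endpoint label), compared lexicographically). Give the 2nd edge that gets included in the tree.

Sort edges by weight, then run Kruskal:
2–4 (2): add — endpoints in different components.
1–2 (3): add — endpoints in different components.
1–3 (3): add — endpoints in different components.
1–4 (3): skip — 1 and 4 already connected.
2–3 (3): skip — 2 and 3 already connected.
0–1 (4): add — endpoints in different components.
The 2nd edge added is 1–2.

1-2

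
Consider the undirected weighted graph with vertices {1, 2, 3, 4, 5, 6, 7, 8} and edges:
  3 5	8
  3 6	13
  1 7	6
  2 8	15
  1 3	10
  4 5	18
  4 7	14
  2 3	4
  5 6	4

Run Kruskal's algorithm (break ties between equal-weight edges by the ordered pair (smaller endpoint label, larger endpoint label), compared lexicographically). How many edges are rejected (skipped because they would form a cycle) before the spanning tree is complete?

1

Sort edges by weight, then run Kruskal:
2 3 (4): add — endpoints in different components.
5 6 (4): add — endpoints in different components.
1 7 (6): add — endpoints in different components.
3 5 (8): add — endpoints in different components.
1 3 (10): add — endpoints in different components.
3 6 (13): skip — 3 and 6 already connected.
4 7 (14): add — endpoints in different components.
2 8 (15): add — endpoints in different components.
Edges rejected before the tree was complete: 1.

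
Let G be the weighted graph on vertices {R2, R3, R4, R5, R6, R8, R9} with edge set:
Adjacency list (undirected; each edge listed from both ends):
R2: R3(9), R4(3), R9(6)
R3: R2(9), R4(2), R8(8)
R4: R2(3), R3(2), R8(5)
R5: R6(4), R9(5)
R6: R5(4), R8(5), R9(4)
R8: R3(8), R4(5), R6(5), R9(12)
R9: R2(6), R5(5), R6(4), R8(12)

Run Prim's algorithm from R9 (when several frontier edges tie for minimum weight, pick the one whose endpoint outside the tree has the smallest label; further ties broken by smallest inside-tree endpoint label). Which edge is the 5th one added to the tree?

R3-R4

Prim's algorithm from R9:
Step 1: cheapest edge leaving the tree is R6—R9 (4); add R6.
Step 2: cheapest edge leaving the tree is R5—R6 (4); add R5.
Step 3: cheapest edge leaving the tree is R6—R8 (5); add R8.
Step 4: cheapest edge leaving the tree is R4—R8 (5); add R4.
Step 5: cheapest edge leaving the tree is R3—R4 (2); add R3.
Step 6: cheapest edge leaving the tree is R2—R4 (3); add R2.
The 5th edge added is R3—R4.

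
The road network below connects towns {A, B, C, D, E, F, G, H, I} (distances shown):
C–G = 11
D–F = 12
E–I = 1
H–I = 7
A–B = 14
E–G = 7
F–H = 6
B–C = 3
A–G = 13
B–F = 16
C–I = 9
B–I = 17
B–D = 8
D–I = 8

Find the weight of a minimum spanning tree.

Kruskal: consider edges lightest-first.
E–I (1): add — endpoints in different components.
B–C (3): add — endpoints in different components.
F–H (6): add — endpoints in different components.
E–G (7): add — endpoints in different components.
H–I (7): add — endpoints in different components.
B–D (8): add — endpoints in different components.
D–I (8): add — endpoints in different components.
C–I (9): skip — C and I already connected.
C–G (11): skip — C and G already connected.
D–F (12): skip — D and F already connected.
A–G (13): add — endpoints in different components.
MST edges: E–I, B–C, F–H, E–G, H–I, B–D, D–I, A–G; total weight 1+3+6+7+7+8+8+13 = 53.

53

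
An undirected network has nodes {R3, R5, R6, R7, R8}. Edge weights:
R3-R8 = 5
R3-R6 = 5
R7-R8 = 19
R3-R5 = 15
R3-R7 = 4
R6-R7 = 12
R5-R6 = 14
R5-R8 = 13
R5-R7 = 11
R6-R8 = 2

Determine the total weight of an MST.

Prim, starting at R6.
Step 1: cheapest edge leaving the tree is R6-R8 (2); add R8.
Step 2: cheapest edge leaving the tree is R3-R6 (5); add R3.
Step 3: cheapest edge leaving the tree is R3-R7 (4); add R7.
Step 4: cheapest edge leaving the tree is R5-R7 (11); add R5.
MST edges: R6-R8, R3-R6, R3-R7, R5-R7; total weight 2+5+4+11 = 22.

22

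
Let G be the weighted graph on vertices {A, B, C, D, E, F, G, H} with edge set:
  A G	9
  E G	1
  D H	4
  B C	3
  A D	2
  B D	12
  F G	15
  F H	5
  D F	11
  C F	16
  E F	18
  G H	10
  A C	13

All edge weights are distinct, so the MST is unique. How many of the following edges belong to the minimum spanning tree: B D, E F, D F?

1

Sort edges by weight, then run Kruskal:
E G (1): add — endpoints in different components.
A D (2): add — endpoints in different components.
B C (3): add — endpoints in different components.
D H (4): add — endpoints in different components.
F H (5): add — endpoints in different components.
A G (9): add — endpoints in different components.
G H (10): skip — G and H already connected.
D F (11): skip — D and F already connected.
B D (12): add — endpoints in different components.
MST edge set: {E G, A D, B C, D H, F H, A G, B D}.
Of the listed edges, {B D} are in the MST → 1.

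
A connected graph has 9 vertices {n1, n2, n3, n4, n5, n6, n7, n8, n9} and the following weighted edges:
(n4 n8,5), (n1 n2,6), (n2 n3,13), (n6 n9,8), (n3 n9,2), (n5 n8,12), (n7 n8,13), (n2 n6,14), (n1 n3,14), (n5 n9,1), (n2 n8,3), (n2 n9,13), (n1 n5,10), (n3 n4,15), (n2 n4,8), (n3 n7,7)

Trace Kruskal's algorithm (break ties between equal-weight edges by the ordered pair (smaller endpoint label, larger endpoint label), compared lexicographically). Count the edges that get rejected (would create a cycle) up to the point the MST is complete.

1

Sort edges by weight, then run Kruskal:
n5 n9 (1): add — endpoints in different components.
n3 n9 (2): add — endpoints in different components.
n2 n8 (3): add — endpoints in different components.
n4 n8 (5): add — endpoints in different components.
n1 n2 (6): add — endpoints in different components.
n3 n7 (7): add — endpoints in different components.
n2 n4 (8): skip — n2 and n4 already connected.
n6 n9 (8): add — endpoints in different components.
n1 n5 (10): add — endpoints in different components.
Edges rejected before the tree was complete: 1.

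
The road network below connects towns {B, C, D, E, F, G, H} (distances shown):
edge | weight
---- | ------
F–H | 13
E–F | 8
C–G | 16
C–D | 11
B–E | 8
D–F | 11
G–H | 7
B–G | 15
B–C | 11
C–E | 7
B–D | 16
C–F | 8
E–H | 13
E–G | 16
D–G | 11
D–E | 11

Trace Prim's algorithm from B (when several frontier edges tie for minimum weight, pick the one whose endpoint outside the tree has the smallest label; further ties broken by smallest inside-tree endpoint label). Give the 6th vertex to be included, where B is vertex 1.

G

Prim's algorithm from B:
Step 1: cheapest edge leaving the tree is B–E (8); add E.
Step 2: cheapest edge leaving the tree is C–E (7); add C.
Step 3: cheapest edge leaving the tree is C–F (8); add F.
Step 4: cheapest edge leaving the tree is C–D (11); add D.
Step 5: cheapest edge leaving the tree is D–G (11); add G.
Step 6: cheapest edge leaving the tree is G–H (7); add H.
Vertex order: B, E, C, F, D, G, H. The 6th vertex is G.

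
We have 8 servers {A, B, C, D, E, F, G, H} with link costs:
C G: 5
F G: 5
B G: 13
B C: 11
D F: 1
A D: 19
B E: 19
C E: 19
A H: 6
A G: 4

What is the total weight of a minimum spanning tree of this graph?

Kruskal: consider edges lightest-first.
D F (1): add — endpoints in different components.
A G (4): add — endpoints in different components.
C G (5): add — endpoints in different components.
F G (5): add — endpoints in different components.
A H (6): add — endpoints in different components.
B C (11): add — endpoints in different components.
B G (13): skip — B and G already connected.
A D (19): skip — A and D already connected.
B E (19): add — endpoints in different components.
MST edges: D F, A G, C G, F G, A H, B C, B E; total weight 1+4+5+5+6+11+19 = 51.

51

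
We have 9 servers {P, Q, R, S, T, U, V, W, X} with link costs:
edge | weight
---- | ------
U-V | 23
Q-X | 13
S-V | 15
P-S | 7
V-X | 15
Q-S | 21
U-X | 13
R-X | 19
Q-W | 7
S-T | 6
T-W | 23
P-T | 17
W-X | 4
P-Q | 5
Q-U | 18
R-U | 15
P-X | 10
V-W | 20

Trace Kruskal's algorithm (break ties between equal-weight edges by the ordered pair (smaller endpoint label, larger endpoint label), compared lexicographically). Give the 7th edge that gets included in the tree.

R-U

Kruskal: consider edges lightest-first.
W-X (4): add — endpoints in different components.
P-Q (5): add — endpoints in different components.
S-T (6): add — endpoints in different components.
P-S (7): add — endpoints in different components.
Q-W (7): add — endpoints in different components.
P-X (10): skip — X and P already connected.
Q-X (13): skip — Q and X already connected.
U-X (13): add — endpoints in different components.
R-U (15): add — endpoints in different components.
S-V (15): add — endpoints in different components.
The 7th edge added is R-U.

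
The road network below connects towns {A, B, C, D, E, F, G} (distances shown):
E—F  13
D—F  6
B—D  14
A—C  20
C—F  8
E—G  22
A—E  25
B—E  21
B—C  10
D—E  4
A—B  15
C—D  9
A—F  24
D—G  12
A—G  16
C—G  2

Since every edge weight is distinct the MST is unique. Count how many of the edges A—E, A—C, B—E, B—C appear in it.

1

Kruskal's algorithm — process edges by increasing weight (ties by edge label):
C—G (2): add. Components now {A} {B} {C,G} {D} {E} {F}
D—E (4): add. Components now {A} {B} {C,G} {D,E} {F}
D—F (6): add. Components now {A} {B} {C,G} {D,E,F}
C—F (8): add. Components now {A} {B} {C,D,E,F,G}
C—D (9): skip — C and D already connected.
B—C (10): add. Components now {A} {B,C,D,E,F,G}
D—G (12): skip — D and G already connected.
E—F (13): skip — E and F already connected.
B—D (14): skip — B and D already connected.
A—B (15): add. Components now {A,B,C,D,E,F,G}
MST edge set: {C—G, D—E, D—F, C—F, B—C, A—B}.
Of the listed edges, {B—C} are in the MST → 1.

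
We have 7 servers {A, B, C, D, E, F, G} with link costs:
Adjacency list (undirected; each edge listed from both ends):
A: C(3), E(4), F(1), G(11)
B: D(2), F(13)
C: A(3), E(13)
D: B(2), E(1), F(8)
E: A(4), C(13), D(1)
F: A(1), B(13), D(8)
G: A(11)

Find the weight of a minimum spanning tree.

22

Kruskal: consider edges lightest-first.
A F (1): add — endpoints in different components.
D E (1): add — endpoints in different components.
B D (2): add — endpoints in different components.
A C (3): add — endpoints in different components.
A E (4): add — endpoints in different components.
D F (8): skip — D and F already connected.
A G (11): add — endpoints in different components.
MST edges: A F, D E, B D, A C, A E, A G; total weight 1+1+2+3+4+11 = 22.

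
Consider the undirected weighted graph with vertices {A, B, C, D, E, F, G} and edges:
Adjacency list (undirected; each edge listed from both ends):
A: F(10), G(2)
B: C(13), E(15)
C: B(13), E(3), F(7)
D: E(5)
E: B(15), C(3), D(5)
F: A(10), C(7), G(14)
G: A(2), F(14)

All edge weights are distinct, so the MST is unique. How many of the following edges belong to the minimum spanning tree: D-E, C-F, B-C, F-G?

3

Kruskal: consider edges lightest-first.
A-G (2): add. Components now {A,G} {B} {C} {D} {E} {F}
C-E (3): add. Components now {A,G} {B} {C,E} {D} {F}
D-E (5): add. Components now {A,G} {B} {C,D,E} {F}
C-F (7): add. Components now {A,G} {B} {C,D,E,F}
A-F (10): add. Components now {A,C,D,E,F,G} {B}
B-C (13): add. Components now {A,B,C,D,E,F,G}
MST edge set: {A-G, C-E, D-E, C-F, A-F, B-C}.
Of the listed edges, {D-E, C-F, B-C} are in the MST → 3.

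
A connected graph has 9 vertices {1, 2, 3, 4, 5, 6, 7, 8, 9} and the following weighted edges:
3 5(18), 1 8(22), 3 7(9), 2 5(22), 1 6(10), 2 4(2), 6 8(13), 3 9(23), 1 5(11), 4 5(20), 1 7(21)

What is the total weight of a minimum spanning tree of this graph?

106

Prim, starting at 3.
Step 1: frontier [3 7 9, 3 5 18, 3 9 23] → take 3 7 (9); add 7.
Step 2: frontier [3 5 18, 3 9 23, 1 7 21] → take 3 5 (18); add 5.
Step 3: frontier [3 9 23, 1 5 11, 4 5 20, 2 5 22, 1 7 21] → take 1 5 (11); add 1.
Step 4: frontier [1 6 10, 1 8 22, 3 9 23, 4 5 20, 2 5 22] → take 1 6 (10); add 6.
Step 5: frontier [1 8 22, 3 9 23, 4 5 20, 2 5 22, 6 8 13] → take 6 8 (13); add 8.
Step 6: frontier [3 9 23, 4 5 20, 2 5 22] → take 4 5 (20); add 4.
Step 7: frontier [3 9 23, 2 4 2, 2 5 22] → take 2 4 (2); add 2.
Step 8: frontier [3 9 23] → take 3 9 (23); add 9.
MST edges: 3 7, 3 5, 1 5, 1 6, 6 8, 4 5, 2 4, 3 9; total weight 9+18+11+10+13+20+2+23 = 106.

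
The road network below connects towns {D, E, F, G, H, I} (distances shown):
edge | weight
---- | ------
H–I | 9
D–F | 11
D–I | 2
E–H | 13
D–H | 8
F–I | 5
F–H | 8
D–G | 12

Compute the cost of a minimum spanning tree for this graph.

Kruskal's algorithm — process edges by increasing weight (ties by edge label):
D–I (2): add — endpoints in different components.
F–I (5): add — endpoints in different components.
D–H (8): add — endpoints in different components.
F–H (8): skip — F and H already connected.
H–I (9): skip — H and I already connected.
D–F (11): skip — D and F already connected.
D–G (12): add — endpoints in different components.
E–H (13): add — endpoints in different components.
MST edges: D–I, F–I, D–H, D–G, E–H; total weight 2+5+8+12+13 = 40.

40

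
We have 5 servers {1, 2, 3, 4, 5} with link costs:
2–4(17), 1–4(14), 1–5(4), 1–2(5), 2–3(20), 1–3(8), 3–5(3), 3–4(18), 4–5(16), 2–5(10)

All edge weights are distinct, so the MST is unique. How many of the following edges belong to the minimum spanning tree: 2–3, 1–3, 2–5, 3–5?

1

Kruskal: consider edges lightest-first.
3–5 (3): add. Components now {1} {2} {3,5} {4}
1–5 (4): add. Components now {1,3,5} {2} {4}
1–2 (5): add. Components now {1,2,3,5} {4}
1–3 (8): skip — 1 and 3 already connected.
2–5 (10): skip — 2 and 5 already connected.
1–4 (14): add. Components now {1,2,3,4,5}
MST edge set: {3–5, 1–5, 1–2, 1–4}.
Of the listed edges, {3–5} are in the MST → 1.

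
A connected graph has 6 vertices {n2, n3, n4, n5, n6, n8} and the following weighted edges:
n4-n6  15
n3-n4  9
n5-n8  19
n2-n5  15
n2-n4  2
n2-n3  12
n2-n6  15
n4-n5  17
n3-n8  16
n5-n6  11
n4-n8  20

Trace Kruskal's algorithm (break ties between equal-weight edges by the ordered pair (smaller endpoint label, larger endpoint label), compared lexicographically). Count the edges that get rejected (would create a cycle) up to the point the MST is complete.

Kruskal: consider edges lightest-first.
n2-n4 (2): add. Components now {n3} {n2,n4} {n8} {n6} {n5}
n3-n4 (9): add. Components now {n2,n3,n4} {n8} {n6} {n5}
n5-n6 (11): add. Components now {n2,n3,n4} {n8} {n5,n6}
n2-n3 (12): skip — n3 and n2 already connected.
n2-n5 (15): add. Components now {n2,n3,n4,n5,n6} {n8}
n2-n6 (15): skip — n2 and n6 already connected.
n4-n6 (15): skip — n6 and n4 already connected.
n3-n8 (16): add. Components now {n2,n3,n4,n5,n6,n8}
Edges rejected before the tree was complete: 3.

3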